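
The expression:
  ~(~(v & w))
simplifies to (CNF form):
v & w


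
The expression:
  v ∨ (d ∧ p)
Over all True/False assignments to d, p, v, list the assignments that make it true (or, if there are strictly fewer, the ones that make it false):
is false only for:
  d=False, p=False, v=False;
  d=False, p=True, v=False;
  d=True, p=False, v=False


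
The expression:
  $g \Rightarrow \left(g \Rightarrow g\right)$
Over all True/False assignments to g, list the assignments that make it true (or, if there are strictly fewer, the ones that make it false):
is always true.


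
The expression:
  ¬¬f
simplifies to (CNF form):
f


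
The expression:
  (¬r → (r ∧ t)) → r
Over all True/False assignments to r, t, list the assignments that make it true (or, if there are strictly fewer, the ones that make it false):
is always true.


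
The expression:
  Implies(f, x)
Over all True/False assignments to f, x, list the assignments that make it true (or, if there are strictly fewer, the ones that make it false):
is false only for:
  f=True, x=False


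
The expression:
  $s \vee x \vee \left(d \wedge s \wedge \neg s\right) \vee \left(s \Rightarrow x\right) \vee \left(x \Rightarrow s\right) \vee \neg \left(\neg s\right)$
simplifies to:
$\text{True}$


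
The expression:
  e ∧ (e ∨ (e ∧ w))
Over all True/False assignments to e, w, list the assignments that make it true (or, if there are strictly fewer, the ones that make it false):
is true only for:
  e=True, w=False;
  e=True, w=True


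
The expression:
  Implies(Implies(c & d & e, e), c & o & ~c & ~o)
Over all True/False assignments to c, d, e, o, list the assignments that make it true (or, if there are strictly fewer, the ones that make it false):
is never true.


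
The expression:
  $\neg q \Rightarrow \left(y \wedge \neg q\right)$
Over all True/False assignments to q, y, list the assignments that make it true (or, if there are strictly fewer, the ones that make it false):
is false only for:
  q=False, y=False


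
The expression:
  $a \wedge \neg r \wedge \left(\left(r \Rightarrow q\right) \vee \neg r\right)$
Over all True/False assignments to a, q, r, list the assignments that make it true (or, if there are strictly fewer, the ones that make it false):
is true only for:
  a=True, q=False, r=False;
  a=True, q=True, r=False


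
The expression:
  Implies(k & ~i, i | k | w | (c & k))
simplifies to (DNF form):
True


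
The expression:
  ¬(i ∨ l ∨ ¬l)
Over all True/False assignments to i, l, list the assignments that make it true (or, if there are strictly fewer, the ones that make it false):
is never true.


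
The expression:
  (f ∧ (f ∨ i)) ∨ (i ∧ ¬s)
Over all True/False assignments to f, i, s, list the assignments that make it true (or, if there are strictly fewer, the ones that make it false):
is false only for:
  f=False, i=False, s=False;
  f=False, i=False, s=True;
  f=False, i=True, s=True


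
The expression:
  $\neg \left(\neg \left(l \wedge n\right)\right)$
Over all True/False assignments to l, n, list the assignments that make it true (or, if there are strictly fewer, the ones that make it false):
is true only for:
  l=True, n=True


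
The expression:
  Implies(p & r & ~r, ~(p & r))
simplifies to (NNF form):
True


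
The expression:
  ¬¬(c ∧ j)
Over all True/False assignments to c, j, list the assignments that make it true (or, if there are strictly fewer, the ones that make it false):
is true only for:
  c=True, j=True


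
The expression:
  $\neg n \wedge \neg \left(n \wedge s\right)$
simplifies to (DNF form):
$\neg n$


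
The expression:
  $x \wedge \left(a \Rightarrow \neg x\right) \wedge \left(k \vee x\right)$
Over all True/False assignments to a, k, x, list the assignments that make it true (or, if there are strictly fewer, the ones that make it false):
is true only for:
  a=False, k=False, x=True;
  a=False, k=True, x=True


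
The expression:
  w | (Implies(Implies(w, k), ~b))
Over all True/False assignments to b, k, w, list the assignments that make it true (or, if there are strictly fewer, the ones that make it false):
is false only for:
  b=True, k=False, w=False;
  b=True, k=True, w=False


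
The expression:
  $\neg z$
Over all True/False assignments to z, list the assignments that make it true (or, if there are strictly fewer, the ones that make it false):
is true only for:
  z=False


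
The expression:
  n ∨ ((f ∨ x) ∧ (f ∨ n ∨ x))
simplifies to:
f ∨ n ∨ x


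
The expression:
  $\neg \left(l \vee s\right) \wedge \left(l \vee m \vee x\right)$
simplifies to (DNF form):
$\left(m \wedge \neg l \wedge \neg s\right) \vee \left(x \wedge \neg l \wedge \neg s\right)$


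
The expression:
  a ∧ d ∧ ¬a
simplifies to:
False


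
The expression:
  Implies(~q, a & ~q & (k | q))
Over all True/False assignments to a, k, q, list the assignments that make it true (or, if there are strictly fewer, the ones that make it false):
is false only for:
  a=False, k=False, q=False;
  a=False, k=True, q=False;
  a=True, k=False, q=False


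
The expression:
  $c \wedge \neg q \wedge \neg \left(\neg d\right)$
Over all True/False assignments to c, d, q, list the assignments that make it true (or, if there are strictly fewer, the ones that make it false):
is true only for:
  c=True, d=True, q=False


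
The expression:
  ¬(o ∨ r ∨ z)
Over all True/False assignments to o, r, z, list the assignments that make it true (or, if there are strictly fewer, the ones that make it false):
is true only for:
  o=False, r=False, z=False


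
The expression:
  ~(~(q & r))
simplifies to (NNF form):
q & r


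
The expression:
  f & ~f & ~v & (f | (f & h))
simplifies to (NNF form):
False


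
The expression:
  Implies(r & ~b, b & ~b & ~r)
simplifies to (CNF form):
b | ~r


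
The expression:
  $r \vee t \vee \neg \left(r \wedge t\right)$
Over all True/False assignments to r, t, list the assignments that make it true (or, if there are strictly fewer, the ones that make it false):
is always true.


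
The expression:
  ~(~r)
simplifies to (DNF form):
r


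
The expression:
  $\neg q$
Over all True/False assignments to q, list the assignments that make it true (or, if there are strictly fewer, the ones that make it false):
is true only for:
  q=False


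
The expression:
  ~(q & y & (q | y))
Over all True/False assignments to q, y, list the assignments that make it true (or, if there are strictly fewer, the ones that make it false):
is false only for:
  q=True, y=True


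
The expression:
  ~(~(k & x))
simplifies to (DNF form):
k & x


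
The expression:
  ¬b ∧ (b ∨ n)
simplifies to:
n ∧ ¬b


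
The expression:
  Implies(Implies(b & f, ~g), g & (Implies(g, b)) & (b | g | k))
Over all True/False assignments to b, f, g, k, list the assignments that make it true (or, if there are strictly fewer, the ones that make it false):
is true only for:
  b=True, f=False, g=True, k=False;
  b=True, f=False, g=True, k=True;
  b=True, f=True, g=True, k=False;
  b=True, f=True, g=True, k=True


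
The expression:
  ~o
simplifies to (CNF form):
~o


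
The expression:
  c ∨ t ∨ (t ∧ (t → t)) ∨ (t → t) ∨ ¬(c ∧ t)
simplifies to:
True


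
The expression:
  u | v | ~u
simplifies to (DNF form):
True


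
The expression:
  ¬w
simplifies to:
¬w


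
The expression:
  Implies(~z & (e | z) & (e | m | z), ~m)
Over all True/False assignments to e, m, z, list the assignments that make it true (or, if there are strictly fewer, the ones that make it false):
is false only for:
  e=True, m=True, z=False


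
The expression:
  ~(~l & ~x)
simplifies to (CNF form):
l | x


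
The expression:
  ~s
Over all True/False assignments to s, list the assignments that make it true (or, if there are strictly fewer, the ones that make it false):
is true only for:
  s=False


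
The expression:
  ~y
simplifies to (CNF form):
~y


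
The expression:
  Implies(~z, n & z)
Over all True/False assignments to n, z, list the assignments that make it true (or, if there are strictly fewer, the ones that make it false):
is true only for:
  n=False, z=True;
  n=True, z=True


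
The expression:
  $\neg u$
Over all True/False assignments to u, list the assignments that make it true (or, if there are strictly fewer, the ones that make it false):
is true only for:
  u=False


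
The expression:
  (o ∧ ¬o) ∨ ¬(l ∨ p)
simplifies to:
¬l ∧ ¬p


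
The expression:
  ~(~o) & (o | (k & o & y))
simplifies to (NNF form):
o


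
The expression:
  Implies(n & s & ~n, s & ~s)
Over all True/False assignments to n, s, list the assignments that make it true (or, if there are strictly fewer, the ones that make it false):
is always true.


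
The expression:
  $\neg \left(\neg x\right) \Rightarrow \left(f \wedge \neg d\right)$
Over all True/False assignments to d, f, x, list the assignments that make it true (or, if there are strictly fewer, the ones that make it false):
is false only for:
  d=False, f=False, x=True;
  d=True, f=False, x=True;
  d=True, f=True, x=True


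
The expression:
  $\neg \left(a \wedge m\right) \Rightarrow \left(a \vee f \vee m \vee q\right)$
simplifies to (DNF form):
$a \vee f \vee m \vee q$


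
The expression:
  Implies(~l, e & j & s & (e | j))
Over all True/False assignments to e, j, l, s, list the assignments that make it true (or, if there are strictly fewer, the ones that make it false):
is false only for:
  e=False, j=False, l=False, s=False;
  e=False, j=False, l=False, s=True;
  e=False, j=True, l=False, s=False;
  e=False, j=True, l=False, s=True;
  e=True, j=False, l=False, s=False;
  e=True, j=False, l=False, s=True;
  e=True, j=True, l=False, s=False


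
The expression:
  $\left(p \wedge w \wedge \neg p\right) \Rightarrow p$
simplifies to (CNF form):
$\text{True}$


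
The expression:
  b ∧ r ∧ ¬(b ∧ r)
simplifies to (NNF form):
False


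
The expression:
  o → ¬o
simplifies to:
¬o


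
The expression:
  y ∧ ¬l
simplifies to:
y ∧ ¬l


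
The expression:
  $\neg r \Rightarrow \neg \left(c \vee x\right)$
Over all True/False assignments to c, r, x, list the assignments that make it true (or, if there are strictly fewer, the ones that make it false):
is false only for:
  c=False, r=False, x=True;
  c=True, r=False, x=False;
  c=True, r=False, x=True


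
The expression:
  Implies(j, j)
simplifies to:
True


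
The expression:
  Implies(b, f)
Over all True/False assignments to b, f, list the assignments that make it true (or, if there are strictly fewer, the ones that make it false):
is false only for:
  b=True, f=False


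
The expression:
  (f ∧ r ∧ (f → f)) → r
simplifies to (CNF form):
True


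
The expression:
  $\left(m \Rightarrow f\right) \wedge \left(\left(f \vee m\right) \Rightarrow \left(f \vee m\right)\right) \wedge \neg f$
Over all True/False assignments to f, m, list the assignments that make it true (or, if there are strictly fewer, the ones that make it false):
is true only for:
  f=False, m=False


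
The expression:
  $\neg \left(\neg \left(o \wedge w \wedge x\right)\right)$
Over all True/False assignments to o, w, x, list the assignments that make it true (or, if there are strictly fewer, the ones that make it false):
is true only for:
  o=True, w=True, x=True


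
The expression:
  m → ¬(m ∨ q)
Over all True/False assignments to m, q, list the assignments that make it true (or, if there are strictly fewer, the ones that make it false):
is true only for:
  m=False, q=False;
  m=False, q=True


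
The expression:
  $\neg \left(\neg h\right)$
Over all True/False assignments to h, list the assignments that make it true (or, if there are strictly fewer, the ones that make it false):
is true only for:
  h=True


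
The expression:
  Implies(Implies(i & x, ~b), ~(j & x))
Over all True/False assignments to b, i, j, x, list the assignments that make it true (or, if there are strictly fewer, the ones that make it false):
is false only for:
  b=False, i=False, j=True, x=True;
  b=False, i=True, j=True, x=True;
  b=True, i=False, j=True, x=True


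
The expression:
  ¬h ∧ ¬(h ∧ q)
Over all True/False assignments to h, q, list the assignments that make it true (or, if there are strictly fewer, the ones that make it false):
is true only for:
  h=False, q=False;
  h=False, q=True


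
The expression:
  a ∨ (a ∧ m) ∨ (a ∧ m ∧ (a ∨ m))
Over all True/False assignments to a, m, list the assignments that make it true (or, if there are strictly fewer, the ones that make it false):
is true only for:
  a=True, m=False;
  a=True, m=True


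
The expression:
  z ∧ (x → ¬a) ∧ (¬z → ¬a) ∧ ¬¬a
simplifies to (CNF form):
a ∧ z ∧ ¬x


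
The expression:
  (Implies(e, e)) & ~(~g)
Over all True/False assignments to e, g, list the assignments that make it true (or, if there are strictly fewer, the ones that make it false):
is true only for:
  e=False, g=True;
  e=True, g=True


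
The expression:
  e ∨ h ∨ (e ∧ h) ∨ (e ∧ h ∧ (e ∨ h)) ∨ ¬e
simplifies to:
True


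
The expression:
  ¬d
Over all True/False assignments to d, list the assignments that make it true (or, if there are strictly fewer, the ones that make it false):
is true only for:
  d=False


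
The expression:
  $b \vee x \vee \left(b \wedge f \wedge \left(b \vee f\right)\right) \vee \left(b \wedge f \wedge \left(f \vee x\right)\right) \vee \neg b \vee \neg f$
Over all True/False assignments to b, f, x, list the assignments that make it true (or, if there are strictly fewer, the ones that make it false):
is always true.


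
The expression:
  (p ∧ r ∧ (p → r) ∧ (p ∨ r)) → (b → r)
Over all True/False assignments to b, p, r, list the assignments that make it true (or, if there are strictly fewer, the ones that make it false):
is always true.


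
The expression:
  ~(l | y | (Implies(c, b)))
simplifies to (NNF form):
c & ~b & ~l & ~y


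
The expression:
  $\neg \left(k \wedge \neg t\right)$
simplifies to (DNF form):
$t \vee \neg k$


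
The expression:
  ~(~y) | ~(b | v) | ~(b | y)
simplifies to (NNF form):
y | ~b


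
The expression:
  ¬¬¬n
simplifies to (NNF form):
¬n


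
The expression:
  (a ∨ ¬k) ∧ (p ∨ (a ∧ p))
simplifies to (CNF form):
p ∧ (a ∨ ¬k)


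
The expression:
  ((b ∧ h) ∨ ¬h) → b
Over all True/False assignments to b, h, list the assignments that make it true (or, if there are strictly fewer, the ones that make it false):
is false only for:
  b=False, h=False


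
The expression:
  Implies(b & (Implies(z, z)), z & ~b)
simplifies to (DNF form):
~b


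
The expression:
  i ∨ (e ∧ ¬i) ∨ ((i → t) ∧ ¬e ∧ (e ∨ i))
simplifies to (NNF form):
e ∨ i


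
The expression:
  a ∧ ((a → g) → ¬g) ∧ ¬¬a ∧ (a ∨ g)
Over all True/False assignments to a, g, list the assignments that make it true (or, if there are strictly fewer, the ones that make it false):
is true only for:
  a=True, g=False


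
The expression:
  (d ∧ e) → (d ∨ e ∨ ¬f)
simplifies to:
True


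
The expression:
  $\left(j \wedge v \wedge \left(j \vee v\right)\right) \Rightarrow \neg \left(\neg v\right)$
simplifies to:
$\text{True}$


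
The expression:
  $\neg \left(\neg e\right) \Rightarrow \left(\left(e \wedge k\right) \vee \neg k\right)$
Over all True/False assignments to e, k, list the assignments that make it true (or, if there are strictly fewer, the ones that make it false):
is always true.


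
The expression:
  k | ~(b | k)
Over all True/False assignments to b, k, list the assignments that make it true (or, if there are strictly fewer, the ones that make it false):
is false only for:
  b=True, k=False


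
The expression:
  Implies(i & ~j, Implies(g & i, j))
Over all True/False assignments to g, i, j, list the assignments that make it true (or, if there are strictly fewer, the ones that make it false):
is false only for:
  g=True, i=True, j=False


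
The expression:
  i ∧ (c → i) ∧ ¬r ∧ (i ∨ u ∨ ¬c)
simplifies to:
i ∧ ¬r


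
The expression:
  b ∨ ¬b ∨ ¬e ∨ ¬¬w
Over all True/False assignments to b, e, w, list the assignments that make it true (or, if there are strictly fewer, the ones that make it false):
is always true.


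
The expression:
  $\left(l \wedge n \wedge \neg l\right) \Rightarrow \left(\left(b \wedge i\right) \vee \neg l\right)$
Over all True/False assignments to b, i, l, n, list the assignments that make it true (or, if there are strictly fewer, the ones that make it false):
is always true.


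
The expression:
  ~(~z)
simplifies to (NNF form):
z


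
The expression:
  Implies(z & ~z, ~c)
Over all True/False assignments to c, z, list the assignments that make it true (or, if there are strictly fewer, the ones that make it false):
is always true.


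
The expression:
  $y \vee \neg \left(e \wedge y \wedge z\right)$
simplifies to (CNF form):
$\text{True}$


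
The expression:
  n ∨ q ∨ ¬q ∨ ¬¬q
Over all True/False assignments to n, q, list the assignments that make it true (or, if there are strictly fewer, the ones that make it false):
is always true.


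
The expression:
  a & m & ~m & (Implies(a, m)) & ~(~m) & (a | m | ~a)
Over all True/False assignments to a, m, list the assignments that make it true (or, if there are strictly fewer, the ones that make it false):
is never true.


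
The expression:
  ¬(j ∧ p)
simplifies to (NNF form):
¬j ∨ ¬p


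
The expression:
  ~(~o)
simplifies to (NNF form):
o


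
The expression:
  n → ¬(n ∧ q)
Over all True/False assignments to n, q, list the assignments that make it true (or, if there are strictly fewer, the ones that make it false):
is false only for:
  n=True, q=True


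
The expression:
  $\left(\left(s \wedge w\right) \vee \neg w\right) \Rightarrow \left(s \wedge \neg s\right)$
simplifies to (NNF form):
$w \wedge \neg s$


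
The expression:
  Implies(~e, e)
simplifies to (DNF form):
e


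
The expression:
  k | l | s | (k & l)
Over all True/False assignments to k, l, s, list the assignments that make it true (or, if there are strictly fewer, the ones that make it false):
is false only for:
  k=False, l=False, s=False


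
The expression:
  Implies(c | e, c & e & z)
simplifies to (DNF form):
(c & e & z) | (~c & ~e)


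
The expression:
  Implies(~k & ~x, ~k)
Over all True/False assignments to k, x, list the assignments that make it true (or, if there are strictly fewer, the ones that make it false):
is always true.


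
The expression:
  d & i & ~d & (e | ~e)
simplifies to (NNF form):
False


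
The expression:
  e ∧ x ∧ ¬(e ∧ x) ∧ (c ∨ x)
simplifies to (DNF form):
False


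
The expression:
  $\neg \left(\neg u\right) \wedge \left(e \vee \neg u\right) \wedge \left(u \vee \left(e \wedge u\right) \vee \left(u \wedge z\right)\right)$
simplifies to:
$e \wedge u$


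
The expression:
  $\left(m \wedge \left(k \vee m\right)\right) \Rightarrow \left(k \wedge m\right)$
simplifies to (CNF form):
$k \vee \neg m$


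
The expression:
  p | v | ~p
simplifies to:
True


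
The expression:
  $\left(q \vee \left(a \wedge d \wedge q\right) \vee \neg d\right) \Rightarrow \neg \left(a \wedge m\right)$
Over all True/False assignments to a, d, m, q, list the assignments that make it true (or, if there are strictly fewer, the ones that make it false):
is false only for:
  a=True, d=False, m=True, q=False;
  a=True, d=False, m=True, q=True;
  a=True, d=True, m=True, q=True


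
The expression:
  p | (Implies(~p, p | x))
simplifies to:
p | x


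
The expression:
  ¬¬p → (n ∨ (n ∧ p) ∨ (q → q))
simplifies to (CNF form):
True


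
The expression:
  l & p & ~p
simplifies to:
False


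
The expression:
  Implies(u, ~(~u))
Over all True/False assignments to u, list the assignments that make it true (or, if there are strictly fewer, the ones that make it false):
is always true.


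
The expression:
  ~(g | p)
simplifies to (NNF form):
~g & ~p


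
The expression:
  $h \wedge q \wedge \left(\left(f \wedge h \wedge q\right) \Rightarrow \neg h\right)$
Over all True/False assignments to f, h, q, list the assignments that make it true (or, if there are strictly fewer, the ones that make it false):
is true only for:
  f=False, h=True, q=True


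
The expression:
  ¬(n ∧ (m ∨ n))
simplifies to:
¬n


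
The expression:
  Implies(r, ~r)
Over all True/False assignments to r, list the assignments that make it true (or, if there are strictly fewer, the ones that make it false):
is true only for:
  r=False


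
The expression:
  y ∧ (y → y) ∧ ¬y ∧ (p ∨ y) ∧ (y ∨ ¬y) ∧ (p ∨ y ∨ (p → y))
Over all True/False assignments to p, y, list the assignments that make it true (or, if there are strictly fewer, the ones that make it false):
is never true.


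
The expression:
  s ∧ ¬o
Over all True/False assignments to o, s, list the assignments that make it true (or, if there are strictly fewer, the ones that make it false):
is true only for:
  o=False, s=True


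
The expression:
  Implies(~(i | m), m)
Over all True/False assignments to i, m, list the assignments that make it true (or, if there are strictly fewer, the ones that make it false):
is false only for:
  i=False, m=False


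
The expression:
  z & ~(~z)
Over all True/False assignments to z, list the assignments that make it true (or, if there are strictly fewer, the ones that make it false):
is true only for:
  z=True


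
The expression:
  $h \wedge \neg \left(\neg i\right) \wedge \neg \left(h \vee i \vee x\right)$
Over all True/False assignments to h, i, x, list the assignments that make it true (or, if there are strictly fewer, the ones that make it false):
is never true.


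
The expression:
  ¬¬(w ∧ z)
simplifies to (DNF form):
w ∧ z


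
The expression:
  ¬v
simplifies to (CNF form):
¬v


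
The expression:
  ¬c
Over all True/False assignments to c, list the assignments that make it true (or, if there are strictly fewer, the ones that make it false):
is true only for:
  c=False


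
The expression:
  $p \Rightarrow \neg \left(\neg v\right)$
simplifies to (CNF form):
$v \vee \neg p$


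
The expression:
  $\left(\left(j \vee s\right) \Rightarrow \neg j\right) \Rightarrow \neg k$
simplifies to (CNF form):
$j \vee \neg k$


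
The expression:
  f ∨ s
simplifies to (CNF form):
f ∨ s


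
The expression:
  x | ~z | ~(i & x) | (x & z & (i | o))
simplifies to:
True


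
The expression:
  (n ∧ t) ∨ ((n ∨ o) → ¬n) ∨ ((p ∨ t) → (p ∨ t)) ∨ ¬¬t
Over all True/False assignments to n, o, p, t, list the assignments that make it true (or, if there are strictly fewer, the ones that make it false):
is always true.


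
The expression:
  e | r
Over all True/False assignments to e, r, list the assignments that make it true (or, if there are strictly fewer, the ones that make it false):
is false only for:
  e=False, r=False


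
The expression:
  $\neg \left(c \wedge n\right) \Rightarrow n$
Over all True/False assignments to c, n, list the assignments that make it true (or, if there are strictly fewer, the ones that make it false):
is true only for:
  c=False, n=True;
  c=True, n=True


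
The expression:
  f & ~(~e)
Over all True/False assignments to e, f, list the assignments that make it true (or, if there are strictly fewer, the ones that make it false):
is true only for:
  e=True, f=True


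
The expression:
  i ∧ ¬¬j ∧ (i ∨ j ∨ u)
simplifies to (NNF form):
i ∧ j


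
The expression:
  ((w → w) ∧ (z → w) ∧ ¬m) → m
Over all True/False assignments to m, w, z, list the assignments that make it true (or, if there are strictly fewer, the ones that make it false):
is false only for:
  m=False, w=False, z=False;
  m=False, w=True, z=False;
  m=False, w=True, z=True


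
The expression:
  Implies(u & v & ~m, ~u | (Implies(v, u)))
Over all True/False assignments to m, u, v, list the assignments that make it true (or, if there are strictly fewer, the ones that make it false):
is always true.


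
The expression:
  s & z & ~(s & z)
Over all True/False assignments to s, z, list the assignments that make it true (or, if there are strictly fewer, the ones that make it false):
is never true.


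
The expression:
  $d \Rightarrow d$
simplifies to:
$\text{True}$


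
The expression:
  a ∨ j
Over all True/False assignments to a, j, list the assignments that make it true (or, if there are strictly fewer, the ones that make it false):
is false only for:
  a=False, j=False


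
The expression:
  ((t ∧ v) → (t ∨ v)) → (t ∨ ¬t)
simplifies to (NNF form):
True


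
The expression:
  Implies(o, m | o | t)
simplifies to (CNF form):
True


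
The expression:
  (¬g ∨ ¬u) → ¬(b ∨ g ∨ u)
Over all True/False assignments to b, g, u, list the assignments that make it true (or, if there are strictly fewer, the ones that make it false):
is true only for:
  b=False, g=False, u=False;
  b=False, g=True, u=True;
  b=True, g=True, u=True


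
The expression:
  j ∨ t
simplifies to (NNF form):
j ∨ t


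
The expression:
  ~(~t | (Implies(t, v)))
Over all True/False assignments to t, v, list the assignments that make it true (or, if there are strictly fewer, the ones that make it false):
is true only for:
  t=True, v=False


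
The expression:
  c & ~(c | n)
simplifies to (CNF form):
False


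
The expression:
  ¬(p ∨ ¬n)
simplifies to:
n ∧ ¬p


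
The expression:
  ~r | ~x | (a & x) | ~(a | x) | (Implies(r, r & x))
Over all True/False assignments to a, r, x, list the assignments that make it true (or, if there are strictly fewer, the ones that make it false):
is always true.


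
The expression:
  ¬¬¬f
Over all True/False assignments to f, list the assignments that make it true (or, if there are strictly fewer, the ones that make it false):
is true only for:
  f=False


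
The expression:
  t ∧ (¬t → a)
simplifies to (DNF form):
t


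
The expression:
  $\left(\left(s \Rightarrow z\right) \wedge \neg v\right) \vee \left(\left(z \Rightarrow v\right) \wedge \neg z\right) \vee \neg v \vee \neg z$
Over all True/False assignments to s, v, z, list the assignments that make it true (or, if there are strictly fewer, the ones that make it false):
is false only for:
  s=False, v=True, z=True;
  s=True, v=True, z=True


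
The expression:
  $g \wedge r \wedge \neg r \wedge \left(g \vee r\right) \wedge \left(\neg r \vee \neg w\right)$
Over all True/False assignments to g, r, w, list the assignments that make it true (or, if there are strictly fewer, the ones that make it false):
is never true.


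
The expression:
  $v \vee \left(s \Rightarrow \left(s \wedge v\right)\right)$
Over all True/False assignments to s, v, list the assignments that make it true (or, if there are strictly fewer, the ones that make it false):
is false only for:
  s=True, v=False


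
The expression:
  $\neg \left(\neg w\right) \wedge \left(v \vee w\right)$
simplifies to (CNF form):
$w$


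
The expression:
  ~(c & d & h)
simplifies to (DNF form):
~c | ~d | ~h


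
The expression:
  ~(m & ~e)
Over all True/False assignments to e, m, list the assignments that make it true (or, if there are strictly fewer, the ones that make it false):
is false only for:
  e=False, m=True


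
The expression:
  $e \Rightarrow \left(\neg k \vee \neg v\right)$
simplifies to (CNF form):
$\neg e \vee \neg k \vee \neg v$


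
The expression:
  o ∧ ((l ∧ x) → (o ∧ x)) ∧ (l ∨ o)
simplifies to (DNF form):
o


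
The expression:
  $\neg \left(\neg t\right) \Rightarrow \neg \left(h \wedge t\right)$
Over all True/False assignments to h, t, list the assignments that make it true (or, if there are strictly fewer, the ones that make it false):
is false only for:
  h=True, t=True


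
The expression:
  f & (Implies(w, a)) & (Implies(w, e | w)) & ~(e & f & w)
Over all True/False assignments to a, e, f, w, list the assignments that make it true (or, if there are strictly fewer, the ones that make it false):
is true only for:
  a=False, e=False, f=True, w=False;
  a=False, e=True, f=True, w=False;
  a=True, e=False, f=True, w=False;
  a=True, e=False, f=True, w=True;
  a=True, e=True, f=True, w=False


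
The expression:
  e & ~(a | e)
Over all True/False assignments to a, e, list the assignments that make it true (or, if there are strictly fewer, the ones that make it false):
is never true.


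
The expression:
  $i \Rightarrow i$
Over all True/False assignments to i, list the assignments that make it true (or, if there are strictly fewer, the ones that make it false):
is always true.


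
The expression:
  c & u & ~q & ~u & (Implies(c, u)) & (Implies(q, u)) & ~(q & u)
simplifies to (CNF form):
False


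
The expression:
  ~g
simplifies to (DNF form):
~g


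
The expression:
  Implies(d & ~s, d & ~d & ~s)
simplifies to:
s | ~d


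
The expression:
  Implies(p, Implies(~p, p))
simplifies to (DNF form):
True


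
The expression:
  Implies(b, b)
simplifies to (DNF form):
True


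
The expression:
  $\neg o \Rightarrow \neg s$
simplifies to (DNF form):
$o \vee \neg s$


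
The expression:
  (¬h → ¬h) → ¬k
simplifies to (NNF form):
¬k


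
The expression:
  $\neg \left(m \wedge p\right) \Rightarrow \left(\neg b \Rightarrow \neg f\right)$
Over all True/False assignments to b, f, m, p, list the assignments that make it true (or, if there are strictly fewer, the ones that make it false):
is false only for:
  b=False, f=True, m=False, p=False;
  b=False, f=True, m=False, p=True;
  b=False, f=True, m=True, p=False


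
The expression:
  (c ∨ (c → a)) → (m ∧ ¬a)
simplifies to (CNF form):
m ∧ ¬a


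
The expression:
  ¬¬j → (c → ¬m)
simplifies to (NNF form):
¬c ∨ ¬j ∨ ¬m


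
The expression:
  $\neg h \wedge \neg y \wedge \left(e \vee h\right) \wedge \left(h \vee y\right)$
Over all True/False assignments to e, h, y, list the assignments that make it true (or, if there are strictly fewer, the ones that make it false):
is never true.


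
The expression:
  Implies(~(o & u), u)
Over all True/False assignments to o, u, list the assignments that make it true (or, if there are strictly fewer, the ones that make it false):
is true only for:
  o=False, u=True;
  o=True, u=True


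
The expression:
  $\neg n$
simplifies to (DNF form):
$\neg n$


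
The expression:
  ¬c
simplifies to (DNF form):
¬c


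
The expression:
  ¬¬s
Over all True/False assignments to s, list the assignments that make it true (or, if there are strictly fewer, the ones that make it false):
is true only for:
  s=True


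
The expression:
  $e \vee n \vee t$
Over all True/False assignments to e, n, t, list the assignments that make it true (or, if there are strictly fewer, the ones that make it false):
is false only for:
  e=False, n=False, t=False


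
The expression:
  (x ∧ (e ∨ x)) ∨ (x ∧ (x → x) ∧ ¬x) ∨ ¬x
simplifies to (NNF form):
True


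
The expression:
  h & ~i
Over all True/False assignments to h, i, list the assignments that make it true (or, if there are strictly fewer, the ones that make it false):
is true only for:
  h=True, i=False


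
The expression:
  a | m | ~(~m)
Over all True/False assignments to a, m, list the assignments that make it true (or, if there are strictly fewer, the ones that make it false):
is false only for:
  a=False, m=False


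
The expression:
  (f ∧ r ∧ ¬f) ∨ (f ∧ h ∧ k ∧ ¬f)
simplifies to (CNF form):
False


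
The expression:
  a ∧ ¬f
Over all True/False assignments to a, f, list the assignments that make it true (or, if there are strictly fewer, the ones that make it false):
is true only for:
  a=True, f=False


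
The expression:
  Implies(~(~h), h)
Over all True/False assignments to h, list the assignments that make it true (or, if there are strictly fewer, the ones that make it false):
is always true.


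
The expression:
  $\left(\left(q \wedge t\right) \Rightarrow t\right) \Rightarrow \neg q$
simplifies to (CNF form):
$\neg q$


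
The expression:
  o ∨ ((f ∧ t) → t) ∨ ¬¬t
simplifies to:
True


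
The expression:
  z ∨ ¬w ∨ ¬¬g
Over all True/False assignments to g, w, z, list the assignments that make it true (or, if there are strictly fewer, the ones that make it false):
is false only for:
  g=False, w=True, z=False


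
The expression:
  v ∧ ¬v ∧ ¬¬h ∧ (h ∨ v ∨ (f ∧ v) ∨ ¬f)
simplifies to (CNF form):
False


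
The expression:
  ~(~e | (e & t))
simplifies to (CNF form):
e & ~t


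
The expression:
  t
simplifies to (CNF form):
t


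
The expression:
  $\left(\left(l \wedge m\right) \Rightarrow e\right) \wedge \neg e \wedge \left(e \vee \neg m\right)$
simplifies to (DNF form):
$\neg e \wedge \neg m$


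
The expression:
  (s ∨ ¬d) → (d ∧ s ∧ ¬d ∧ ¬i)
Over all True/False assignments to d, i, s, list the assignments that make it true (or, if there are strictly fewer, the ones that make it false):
is true only for:
  d=True, i=False, s=False;
  d=True, i=True, s=False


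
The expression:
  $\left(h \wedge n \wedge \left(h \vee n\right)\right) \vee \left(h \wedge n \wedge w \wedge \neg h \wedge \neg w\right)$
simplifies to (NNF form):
$h \wedge n$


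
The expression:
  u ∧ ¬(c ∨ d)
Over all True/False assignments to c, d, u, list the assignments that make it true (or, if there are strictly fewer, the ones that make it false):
is true only for:
  c=False, d=False, u=True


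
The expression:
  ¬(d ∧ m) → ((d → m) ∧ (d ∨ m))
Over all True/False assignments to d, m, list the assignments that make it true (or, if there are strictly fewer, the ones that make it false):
is true only for:
  d=False, m=True;
  d=True, m=True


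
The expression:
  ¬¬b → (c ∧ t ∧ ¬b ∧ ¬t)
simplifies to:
¬b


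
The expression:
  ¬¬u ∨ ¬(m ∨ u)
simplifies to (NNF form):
u ∨ ¬m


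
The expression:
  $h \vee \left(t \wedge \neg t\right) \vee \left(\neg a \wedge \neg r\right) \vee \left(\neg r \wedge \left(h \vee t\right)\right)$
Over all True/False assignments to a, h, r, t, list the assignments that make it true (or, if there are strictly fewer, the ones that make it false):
is false only for:
  a=False, h=False, r=True, t=False;
  a=False, h=False, r=True, t=True;
  a=True, h=False, r=False, t=False;
  a=True, h=False, r=True, t=False;
  a=True, h=False, r=True, t=True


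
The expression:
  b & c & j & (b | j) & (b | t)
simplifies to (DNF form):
b & c & j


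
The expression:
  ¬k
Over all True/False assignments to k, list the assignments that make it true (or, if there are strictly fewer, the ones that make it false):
is true only for:
  k=False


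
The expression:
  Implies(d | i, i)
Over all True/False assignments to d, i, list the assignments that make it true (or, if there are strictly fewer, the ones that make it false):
is false only for:
  d=True, i=False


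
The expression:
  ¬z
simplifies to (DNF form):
¬z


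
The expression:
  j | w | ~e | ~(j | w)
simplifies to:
True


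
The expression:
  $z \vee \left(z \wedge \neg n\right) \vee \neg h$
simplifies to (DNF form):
$z \vee \neg h$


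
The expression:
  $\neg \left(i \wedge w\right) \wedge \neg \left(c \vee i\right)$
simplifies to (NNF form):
$\neg c \wedge \neg i$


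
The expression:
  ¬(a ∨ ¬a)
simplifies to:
False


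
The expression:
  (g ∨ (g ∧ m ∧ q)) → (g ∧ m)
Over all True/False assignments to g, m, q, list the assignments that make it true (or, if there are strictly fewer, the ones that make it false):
is false only for:
  g=True, m=False, q=False;
  g=True, m=False, q=True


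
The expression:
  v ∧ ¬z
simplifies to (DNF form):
v ∧ ¬z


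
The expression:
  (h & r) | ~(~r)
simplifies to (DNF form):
r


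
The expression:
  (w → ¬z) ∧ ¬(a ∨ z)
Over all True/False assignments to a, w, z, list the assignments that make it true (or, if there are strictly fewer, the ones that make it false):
is true only for:
  a=False, w=False, z=False;
  a=False, w=True, z=False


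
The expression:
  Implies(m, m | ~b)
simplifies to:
True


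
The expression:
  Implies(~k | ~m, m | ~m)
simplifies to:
True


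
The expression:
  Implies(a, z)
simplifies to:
z | ~a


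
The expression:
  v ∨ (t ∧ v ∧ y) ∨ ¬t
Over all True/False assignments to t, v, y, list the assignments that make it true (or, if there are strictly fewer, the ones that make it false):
is false only for:
  t=True, v=False, y=False;
  t=True, v=False, y=True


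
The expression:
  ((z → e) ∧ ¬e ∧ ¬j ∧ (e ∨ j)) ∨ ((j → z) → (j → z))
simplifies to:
True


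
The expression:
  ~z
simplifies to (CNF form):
~z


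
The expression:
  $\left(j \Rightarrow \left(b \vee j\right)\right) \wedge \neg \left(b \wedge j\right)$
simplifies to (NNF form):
$\neg b \vee \neg j$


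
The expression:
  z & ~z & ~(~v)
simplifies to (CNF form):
False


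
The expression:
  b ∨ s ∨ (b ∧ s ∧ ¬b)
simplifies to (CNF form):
b ∨ s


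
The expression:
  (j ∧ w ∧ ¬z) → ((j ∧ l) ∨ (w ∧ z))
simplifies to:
l ∨ z ∨ ¬j ∨ ¬w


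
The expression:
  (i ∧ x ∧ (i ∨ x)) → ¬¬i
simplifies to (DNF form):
True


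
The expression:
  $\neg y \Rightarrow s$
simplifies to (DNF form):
$s \vee y$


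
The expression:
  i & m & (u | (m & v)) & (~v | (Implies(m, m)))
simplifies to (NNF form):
i & m & (u | v)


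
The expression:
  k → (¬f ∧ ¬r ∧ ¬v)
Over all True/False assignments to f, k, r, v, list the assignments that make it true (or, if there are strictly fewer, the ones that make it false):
is false only for:
  f=False, k=True, r=False, v=True;
  f=False, k=True, r=True, v=False;
  f=False, k=True, r=True, v=True;
  f=True, k=True, r=False, v=False;
  f=True, k=True, r=False, v=True;
  f=True, k=True, r=True, v=False;
  f=True, k=True, r=True, v=True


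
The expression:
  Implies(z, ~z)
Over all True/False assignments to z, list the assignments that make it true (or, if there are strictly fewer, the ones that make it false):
is true only for:
  z=False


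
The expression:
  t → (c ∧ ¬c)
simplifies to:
¬t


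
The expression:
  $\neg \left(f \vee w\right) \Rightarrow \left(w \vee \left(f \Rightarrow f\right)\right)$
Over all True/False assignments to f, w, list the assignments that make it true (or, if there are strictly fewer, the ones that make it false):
is always true.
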